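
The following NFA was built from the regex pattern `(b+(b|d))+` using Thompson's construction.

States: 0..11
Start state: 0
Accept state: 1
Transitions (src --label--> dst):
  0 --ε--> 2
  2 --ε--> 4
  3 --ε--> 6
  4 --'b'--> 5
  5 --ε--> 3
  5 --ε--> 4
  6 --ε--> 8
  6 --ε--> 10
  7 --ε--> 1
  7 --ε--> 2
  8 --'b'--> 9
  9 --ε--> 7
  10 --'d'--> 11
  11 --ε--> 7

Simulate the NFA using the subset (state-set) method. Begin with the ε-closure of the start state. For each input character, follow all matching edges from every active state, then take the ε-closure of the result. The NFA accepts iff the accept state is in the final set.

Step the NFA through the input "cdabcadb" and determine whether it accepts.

S₀ = ε-closure({0}) = {0,2,4}
'c' @ 1: {}  — state set empty
rest 'dabcadb' ignored (set empty)
final: {}; accept 1 not in set

Answer: REJECT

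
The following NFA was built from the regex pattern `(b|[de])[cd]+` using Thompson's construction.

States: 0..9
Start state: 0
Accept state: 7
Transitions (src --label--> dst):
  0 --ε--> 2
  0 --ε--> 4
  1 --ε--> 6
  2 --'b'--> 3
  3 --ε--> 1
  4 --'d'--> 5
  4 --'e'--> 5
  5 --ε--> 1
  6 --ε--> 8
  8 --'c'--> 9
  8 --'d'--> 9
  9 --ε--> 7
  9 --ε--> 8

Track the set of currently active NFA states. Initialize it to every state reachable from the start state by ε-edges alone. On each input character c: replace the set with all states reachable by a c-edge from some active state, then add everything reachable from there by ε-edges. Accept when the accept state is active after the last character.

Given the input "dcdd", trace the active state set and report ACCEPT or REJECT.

Answer: ACCEPT

Trace:
start: ε-closure({0}) = {0,2,4}
'd' @ 1: {1,5,6,8}
'c' @ 2: {7,8,9}  ✓accept
'd' @ 3: {7,8,9}  ✓accept
'd' @ 4: {7,8,9}  ✓accept
final: {7,8,9}; accept 7 in set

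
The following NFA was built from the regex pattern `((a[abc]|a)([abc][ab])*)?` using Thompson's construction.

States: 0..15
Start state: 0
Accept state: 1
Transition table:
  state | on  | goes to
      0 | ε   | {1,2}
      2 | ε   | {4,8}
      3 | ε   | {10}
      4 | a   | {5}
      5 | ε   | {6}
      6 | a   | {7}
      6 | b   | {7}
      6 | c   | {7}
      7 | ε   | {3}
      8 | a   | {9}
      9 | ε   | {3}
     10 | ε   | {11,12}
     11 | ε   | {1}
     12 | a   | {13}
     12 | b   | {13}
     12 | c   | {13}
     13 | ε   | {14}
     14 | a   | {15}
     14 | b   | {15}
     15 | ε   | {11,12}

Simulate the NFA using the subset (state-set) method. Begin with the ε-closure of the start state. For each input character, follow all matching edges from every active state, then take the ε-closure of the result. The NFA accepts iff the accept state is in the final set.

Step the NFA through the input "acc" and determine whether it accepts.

Answer: REJECT

Steps:
initial (ε-close {0}): {0,1,2,4,8}
'a' @ 1: {1,3,5,6,9,10,11,12}  ✓accept
'c' @ 2: {1,3,7,10,11,12,13,14}  ✓accept
'c' @ 3: {13,14}
after full input: {13,14}  (accept=1 not in)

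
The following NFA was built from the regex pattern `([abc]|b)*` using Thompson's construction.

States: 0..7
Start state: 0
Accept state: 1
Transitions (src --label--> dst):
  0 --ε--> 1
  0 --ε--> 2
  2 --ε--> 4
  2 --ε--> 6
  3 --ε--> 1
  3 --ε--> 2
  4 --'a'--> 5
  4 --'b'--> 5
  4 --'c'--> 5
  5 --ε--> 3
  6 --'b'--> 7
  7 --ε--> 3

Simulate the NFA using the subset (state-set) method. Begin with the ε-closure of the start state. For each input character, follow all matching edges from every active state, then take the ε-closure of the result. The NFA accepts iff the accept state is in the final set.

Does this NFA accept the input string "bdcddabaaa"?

initial (ε-close {0}): {0,1,2,4,6}
'b' @ 1: {1,2,3,4,5,6,7}  [accepting]
'd' @ 2: {}  — state set empty
rest 'cddabaaa' ignored (set empty)
end set {} — state 1 not in

Answer: REJECT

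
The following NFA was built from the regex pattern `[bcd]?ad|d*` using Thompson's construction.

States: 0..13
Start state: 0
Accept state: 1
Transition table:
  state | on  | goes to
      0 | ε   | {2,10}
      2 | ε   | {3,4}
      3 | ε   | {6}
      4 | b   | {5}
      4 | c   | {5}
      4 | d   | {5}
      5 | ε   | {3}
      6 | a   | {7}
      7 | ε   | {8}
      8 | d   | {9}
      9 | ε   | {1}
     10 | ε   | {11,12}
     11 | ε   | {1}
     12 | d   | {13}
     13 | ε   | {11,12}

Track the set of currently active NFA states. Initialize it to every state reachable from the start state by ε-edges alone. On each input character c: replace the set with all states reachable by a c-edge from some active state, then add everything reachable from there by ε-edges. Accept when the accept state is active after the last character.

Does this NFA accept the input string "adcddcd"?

Answer: REJECT

Steps:
initial (ε-close {0}): {0,1,2,3,4,6,10,11,12}
'a' @ 1: {7,8}
'd' @ 2: {1,9}  ✓accept
'c' @ 3: {}  — dead — no transitions
rest 'ddcd' ignored (set empty)
final: {}; accept 1 not in set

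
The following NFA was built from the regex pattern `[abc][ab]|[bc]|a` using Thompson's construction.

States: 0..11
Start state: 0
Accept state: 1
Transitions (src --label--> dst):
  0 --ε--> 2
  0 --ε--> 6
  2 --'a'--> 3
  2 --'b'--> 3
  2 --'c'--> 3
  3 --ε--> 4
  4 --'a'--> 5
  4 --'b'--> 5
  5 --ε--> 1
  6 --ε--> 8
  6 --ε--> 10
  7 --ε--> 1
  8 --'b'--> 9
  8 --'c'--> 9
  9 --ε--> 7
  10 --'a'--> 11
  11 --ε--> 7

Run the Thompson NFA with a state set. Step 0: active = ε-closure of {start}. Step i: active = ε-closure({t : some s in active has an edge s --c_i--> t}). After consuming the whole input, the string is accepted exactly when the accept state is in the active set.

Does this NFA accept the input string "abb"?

S₀ = ε-closure({0}) = {0,2,6,8,10}
'a' @ 1: {1,3,4,7,11}  ✓accept
'b' @ 2: {1,5}  ✓accept
'b' @ 3: {}  — state set empty
after full input: {}  (accept=1 not in)

Answer: REJECT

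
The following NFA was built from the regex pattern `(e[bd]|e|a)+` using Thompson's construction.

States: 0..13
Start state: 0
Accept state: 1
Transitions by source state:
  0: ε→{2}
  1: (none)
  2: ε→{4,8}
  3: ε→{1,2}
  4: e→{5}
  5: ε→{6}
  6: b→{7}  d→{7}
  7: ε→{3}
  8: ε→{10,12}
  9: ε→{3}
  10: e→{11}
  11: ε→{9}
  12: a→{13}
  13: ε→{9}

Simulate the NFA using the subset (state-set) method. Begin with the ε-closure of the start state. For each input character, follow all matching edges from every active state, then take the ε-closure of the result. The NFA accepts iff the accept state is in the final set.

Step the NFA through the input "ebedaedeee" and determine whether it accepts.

Answer: ACCEPT

Derivation:
initial (ε-close {0}): {0,2,4,8,10,12}
'e' @ 1: {1,2,3,4,5,6,8,9,10,11,12}  [accepting]
'b' @ 2: {1,2,3,4,7,8,10,12}  [accepting]
'e' @ 3: {1,2,3,4,5,6,8,9,10,11,12}  [accepting]
'd' @ 4: {1,2,3,4,7,8,10,12}  [accepting]
'a' @ 5: {1,2,3,4,8,9,10,12,13}  [accepting]
'e' @ 6: {1,2,3,4,5,6,8,9,10,11,12}  [accepting]
'd' @ 7: {1,2,3,4,7,8,10,12}  [accepting]
'e' @ 8: {1,2,3,4,5,6,8,9,10,11,12}  [accepting]
'e' @ 9: {1,2,3,4,5,6,8,9,10,11,12}  [accepting]
'e' @ 10: {1,2,3,4,5,6,8,9,10,11,12}  [accepting]
after full input: {1,2,3,4,5,6,8,9,10,11,12}  (accept=1 in)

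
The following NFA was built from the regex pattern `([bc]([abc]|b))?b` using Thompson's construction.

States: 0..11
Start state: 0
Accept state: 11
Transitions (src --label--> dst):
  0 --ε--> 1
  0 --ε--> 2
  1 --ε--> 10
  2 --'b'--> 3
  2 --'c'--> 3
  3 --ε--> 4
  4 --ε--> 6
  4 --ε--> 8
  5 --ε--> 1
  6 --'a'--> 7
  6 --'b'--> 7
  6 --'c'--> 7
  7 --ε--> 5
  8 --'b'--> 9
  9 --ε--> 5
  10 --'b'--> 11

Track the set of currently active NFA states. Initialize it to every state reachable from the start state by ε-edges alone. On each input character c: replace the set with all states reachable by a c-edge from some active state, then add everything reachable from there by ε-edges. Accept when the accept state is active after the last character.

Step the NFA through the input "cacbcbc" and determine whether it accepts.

Answer: REJECT

Trace:
S₀ = ε-closure({0}) = {0,1,2,10}
'c' @ 1: {3,4,6,8}
'a' @ 2: {1,5,7,10}
'c' @ 3: {}  — dead — no transitions
rest 'bcbc' ignored (set empty)
after full input: {}  (accept=11 not in)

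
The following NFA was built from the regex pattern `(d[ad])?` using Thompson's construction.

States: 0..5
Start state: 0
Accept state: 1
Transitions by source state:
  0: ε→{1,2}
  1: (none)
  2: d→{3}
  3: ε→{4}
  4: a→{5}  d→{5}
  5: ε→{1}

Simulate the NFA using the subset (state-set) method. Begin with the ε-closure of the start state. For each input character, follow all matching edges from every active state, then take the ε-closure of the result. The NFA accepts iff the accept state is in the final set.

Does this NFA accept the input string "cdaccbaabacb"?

Answer: REJECT

Trace:
start: ε-closure({0}) = {0,1,2}
'c' @ 1: {}  — dead — no transitions
rest 'daccbaabacb' ignored (set empty)
final: {}; accept 1 not in set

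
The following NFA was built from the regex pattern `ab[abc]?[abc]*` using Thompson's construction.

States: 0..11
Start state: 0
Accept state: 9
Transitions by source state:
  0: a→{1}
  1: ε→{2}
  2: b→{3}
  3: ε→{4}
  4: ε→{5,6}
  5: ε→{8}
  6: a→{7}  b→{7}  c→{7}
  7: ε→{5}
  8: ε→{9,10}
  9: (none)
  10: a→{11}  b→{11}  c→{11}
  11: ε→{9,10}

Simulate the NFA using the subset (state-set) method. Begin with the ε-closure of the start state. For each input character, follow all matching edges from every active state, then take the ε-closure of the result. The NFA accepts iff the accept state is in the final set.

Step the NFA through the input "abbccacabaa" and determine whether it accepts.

S₀ = ε-closure({0}) = {0}
'a' @ 1: {1,2}
'b' @ 2: {3,4,5,6,8,9,10}  ✓accept
'b' @ 3: {5,7,8,9,10,11}  ✓accept
'c' @ 4: {9,10,11}  ✓accept
'c' @ 5: {9,10,11}  ✓accept
'a' @ 6: {9,10,11}  ✓accept
'c' @ 7: {9,10,11}  ✓accept
'a' @ 8: {9,10,11}  ✓accept
'b' @ 9: {9,10,11}  ✓accept
'a' @ 10: {9,10,11}  ✓accept
'a' @ 11: {9,10,11}  ✓accept
after full input: {9,10,11}  (accept=9 in)

Answer: ACCEPT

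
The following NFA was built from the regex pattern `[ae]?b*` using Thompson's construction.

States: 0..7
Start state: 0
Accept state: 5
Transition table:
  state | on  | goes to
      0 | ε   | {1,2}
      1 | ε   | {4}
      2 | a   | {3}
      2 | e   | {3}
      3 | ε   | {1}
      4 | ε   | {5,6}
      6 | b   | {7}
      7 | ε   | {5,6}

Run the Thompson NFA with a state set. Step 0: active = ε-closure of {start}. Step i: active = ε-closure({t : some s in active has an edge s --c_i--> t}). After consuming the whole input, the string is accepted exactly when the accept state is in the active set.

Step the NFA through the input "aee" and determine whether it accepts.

start: ε-closure({0}) = {0,1,2,4,5,6}
'a' @ 1: {1,3,4,5,6}  (accept∈set)
'e' @ 2: {}  — dead — no transitions
rest 'e' ignored (set empty)
final: {}; accept 5 not in set

Answer: REJECT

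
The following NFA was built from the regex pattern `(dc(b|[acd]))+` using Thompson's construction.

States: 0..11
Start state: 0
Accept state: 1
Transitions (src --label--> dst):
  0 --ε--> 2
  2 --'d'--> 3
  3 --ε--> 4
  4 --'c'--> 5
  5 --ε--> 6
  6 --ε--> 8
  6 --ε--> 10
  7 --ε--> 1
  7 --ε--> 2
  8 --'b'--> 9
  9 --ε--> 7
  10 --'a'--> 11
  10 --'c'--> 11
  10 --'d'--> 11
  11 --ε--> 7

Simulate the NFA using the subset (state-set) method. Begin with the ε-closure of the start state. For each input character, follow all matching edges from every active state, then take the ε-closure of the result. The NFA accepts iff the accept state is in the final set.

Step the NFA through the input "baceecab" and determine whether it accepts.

initial (ε-close {0}): {0,2}
'b' @ 1: {}  — no active states
rest 'aceecab' ignored (set empty)
end set {} — state 1 not in

Answer: REJECT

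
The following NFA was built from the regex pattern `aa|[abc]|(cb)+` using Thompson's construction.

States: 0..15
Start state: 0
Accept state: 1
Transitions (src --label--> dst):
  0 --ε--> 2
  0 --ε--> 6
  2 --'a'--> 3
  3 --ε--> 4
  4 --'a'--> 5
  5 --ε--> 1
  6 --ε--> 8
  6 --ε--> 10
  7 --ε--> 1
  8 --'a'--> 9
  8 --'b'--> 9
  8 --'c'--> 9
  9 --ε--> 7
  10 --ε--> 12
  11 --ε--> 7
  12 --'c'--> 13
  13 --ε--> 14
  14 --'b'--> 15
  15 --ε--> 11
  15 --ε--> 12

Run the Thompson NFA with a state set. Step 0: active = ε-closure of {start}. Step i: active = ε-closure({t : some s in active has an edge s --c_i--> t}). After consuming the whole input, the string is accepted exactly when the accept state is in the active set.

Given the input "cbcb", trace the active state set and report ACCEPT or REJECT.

Answer: ACCEPT

Trace:
start: ε-closure({0}) = {0,2,6,8,10,12}
'c' @ 1: {1,7,9,13,14}  [accepting]
'b' @ 2: {1,7,11,12,15}  [accepting]
'c' @ 3: {13,14}
'b' @ 4: {1,7,11,12,15}  [accepting]
end set {1,7,11,12,15} — state 1 in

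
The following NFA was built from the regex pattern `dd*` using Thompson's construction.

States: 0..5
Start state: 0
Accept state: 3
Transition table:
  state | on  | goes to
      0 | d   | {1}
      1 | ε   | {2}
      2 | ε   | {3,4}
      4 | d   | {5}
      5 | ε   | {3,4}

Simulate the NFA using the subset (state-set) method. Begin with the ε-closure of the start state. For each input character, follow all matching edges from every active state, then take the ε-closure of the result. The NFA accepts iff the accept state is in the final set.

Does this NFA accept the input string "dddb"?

start: ε-closure({0}) = {0}
'd' @ 1: {1,2,3,4}  [accepting]
'd' @ 2: {3,4,5}  [accepting]
'd' @ 3: {3,4,5}  [accepting]
'b' @ 4: {}  — state set empty
end set {} — state 3 not in

Answer: REJECT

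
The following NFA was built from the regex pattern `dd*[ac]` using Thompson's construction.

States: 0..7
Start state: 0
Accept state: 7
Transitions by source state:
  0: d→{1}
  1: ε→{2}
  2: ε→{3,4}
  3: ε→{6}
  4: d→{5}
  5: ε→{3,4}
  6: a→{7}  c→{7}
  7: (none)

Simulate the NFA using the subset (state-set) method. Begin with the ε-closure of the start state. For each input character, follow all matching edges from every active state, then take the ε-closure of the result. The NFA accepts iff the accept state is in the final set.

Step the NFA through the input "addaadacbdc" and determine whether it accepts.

start: ε-closure({0}) = {0}
'a' @ 1: {}  — no active states
rest 'ddaadacbdc' ignored (set empty)
after full input: {}  (accept=7 not in)

Answer: REJECT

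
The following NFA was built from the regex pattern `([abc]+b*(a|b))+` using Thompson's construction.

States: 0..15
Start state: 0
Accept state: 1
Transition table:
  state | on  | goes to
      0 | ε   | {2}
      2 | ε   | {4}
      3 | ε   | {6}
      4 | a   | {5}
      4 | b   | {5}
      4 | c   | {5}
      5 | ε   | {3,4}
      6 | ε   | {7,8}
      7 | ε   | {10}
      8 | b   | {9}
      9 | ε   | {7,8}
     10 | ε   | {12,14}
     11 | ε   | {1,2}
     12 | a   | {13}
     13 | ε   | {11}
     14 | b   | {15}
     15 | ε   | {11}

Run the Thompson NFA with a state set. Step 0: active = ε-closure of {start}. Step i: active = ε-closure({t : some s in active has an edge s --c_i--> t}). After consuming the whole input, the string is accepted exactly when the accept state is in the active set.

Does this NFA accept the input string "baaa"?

Answer: ACCEPT

Trace:
S₀ = ε-closure({0}) = {0,2,4}
'b' @ 1: {3,4,5,6,7,8,10,12,14}
'a' @ 2: {1,2,3,4,5,6,7,8,10,11,12,13,14}  (accept∈set)
'a' @ 3: {1,2,3,4,5,6,7,8,10,11,12,13,14}  (accept∈set)
'a' @ 4: {1,2,3,4,5,6,7,8,10,11,12,13,14}  (accept∈set)
final: {1,2,3,4,5,6,7,8,10,11,12,13,14}; accept 1 in set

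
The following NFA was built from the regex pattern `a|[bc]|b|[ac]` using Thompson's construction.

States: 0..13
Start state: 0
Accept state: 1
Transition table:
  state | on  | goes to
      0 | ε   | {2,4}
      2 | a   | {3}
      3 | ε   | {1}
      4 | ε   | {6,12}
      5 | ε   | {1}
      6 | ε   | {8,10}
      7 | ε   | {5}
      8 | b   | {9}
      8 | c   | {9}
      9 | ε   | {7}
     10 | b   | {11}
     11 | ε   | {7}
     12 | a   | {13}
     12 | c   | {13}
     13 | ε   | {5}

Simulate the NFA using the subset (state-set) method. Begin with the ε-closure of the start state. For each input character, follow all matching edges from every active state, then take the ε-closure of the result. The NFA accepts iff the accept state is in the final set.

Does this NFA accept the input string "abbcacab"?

S₀ = ε-closure({0}) = {0,2,4,6,8,10,12}
'a' @ 1: {1,3,5,13}  ✓accept
'b' @ 2: {}  — dead — no transitions
rest 'bcacab' ignored (set empty)
final: {}; accept 1 not in set

Answer: REJECT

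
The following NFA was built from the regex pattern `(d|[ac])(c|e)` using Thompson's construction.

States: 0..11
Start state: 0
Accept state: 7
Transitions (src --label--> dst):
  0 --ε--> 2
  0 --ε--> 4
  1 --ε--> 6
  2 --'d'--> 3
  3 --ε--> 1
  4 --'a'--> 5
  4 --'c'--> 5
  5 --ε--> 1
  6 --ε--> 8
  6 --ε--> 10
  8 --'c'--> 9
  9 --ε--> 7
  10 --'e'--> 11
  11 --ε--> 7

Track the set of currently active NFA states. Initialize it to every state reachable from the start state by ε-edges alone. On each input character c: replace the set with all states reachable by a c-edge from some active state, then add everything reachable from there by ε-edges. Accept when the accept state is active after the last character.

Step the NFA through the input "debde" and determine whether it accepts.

S₀ = ε-closure({0}) = {0,2,4}
'd' @ 1: {1,3,6,8,10}
'e' @ 2: {7,11}  (accept∈set)
'b' @ 3: {}  — no active states
rest 'de' ignored (set empty)
end set {} — state 7 not in

Answer: REJECT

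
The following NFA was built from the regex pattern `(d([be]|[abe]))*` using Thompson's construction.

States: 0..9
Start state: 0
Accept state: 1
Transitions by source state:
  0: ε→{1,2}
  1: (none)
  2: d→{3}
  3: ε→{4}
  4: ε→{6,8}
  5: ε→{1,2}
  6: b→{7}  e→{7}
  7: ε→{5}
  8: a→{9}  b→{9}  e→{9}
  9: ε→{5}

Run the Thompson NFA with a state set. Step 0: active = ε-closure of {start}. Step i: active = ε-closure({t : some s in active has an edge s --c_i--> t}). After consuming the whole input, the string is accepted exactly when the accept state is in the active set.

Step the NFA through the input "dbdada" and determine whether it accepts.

initial (ε-close {0}): {0,1,2}
'd' @ 1: {3,4,6,8}
'b' @ 2: {1,2,5,7,9}  ✓accept
'd' @ 3: {3,4,6,8}
'a' @ 4: {1,2,5,9}  ✓accept
'd' @ 5: {3,4,6,8}
'a' @ 6: {1,2,5,9}  ✓accept
end set {1,2,5,9} — state 1 in

Answer: ACCEPT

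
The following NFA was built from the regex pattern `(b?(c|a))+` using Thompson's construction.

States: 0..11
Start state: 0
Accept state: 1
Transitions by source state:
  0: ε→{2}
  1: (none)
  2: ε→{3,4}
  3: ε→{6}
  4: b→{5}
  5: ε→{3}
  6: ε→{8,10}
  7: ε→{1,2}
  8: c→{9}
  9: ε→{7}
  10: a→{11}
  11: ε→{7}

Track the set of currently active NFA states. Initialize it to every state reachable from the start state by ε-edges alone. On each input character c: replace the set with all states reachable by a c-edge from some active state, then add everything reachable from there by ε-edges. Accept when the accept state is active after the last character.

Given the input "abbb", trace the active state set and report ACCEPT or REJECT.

S₀ = ε-closure({0}) = {0,2,3,4,6,8,10}
'a' @ 1: {1,2,3,4,6,7,8,10,11}  (accept∈set)
'b' @ 2: {3,5,6,8,10}
'b' @ 3: {}  — dead — no transitions
rest 'b' ignored (set empty)
final: {}; accept 1 not in set

Answer: REJECT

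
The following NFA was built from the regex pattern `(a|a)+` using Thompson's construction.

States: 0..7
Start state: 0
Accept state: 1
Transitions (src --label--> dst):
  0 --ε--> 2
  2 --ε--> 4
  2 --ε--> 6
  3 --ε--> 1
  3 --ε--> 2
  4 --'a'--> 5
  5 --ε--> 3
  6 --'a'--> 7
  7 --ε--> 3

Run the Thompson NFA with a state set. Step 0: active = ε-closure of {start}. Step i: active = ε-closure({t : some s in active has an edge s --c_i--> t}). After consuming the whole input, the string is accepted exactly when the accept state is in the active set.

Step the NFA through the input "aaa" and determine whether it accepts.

S₀ = ε-closure({0}) = {0,2,4,6}
'a' @ 1: {1,2,3,4,5,6,7}  (accept∈set)
'a' @ 2: {1,2,3,4,5,6,7}  (accept∈set)
'a' @ 3: {1,2,3,4,5,6,7}  (accept∈set)
after full input: {1,2,3,4,5,6,7}  (accept=1 in)

Answer: ACCEPT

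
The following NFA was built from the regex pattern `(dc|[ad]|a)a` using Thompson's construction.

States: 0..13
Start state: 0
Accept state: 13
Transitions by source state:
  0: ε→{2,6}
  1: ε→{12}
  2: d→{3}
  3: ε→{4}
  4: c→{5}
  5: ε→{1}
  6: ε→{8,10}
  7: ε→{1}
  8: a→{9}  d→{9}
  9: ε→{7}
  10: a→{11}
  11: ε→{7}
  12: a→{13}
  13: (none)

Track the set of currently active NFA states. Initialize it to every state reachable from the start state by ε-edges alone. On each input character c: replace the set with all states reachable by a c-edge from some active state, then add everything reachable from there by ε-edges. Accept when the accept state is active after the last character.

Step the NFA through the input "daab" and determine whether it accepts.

S₀ = ε-closure({0}) = {0,2,6,8,10}
'd' @ 1: {1,3,4,7,9,12}
'a' @ 2: {13}  [accepting]
'a' @ 3: {}  — state set empty
rest 'b' ignored (set empty)
end set {} — state 13 not in

Answer: REJECT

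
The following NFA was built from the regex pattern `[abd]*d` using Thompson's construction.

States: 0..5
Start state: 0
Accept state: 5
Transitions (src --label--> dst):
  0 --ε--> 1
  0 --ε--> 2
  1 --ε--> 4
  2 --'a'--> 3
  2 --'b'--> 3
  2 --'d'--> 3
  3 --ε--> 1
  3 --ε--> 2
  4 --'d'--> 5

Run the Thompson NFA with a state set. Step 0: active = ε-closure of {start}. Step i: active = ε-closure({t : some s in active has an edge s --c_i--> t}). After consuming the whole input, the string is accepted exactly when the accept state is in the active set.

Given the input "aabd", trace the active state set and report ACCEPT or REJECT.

Answer: ACCEPT

Derivation:
initial (ε-close {0}): {0,1,2,4}
'a' @ 1: {1,2,3,4}
'a' @ 2: {1,2,3,4}
'b' @ 3: {1,2,3,4}
'd' @ 4: {1,2,3,4,5}  ✓accept
end set {1,2,3,4,5} — state 5 in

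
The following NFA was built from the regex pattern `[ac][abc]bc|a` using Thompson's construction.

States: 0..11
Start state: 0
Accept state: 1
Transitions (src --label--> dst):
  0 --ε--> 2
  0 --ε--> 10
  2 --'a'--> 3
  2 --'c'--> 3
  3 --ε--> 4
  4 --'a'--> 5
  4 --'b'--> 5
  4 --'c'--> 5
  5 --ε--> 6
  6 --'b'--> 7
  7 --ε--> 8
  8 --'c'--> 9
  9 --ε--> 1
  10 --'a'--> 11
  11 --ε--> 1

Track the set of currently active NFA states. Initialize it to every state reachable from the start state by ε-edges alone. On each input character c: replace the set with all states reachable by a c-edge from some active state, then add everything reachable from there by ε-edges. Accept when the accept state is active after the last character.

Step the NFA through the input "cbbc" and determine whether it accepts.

Answer: ACCEPT

Steps:
start: ε-closure({0}) = {0,2,10}
'c' @ 1: {3,4}
'b' @ 2: {5,6}
'b' @ 3: {7,8}
'c' @ 4: {1,9}  (accept∈set)
end set {1,9} — state 1 in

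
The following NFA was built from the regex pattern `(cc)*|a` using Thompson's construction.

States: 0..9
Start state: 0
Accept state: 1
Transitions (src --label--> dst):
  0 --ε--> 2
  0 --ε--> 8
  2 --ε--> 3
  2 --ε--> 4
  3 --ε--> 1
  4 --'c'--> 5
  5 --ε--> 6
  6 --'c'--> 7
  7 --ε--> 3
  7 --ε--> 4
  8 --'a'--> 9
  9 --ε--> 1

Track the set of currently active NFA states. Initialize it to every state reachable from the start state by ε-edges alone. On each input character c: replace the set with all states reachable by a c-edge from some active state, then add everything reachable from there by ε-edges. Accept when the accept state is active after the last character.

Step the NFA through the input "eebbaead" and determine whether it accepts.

S₀ = ε-closure({0}) = {0,1,2,3,4,8}
'e' @ 1: {}  — dead — no transitions
rest 'ebbaead' ignored (set empty)
final: {}; accept 1 not in set

Answer: REJECT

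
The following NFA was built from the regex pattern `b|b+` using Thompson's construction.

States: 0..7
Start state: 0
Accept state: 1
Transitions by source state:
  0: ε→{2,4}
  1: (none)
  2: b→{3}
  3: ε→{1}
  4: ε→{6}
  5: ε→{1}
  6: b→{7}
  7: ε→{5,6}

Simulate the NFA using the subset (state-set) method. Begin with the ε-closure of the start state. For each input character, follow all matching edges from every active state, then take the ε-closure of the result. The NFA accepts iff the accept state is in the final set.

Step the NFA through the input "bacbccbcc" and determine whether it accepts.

start: ε-closure({0}) = {0,2,4,6}
'b' @ 1: {1,3,5,6,7}  ✓accept
'a' @ 2: {}  — no active states
rest 'cbccbcc' ignored (set empty)
after full input: {}  (accept=1 not in)

Answer: REJECT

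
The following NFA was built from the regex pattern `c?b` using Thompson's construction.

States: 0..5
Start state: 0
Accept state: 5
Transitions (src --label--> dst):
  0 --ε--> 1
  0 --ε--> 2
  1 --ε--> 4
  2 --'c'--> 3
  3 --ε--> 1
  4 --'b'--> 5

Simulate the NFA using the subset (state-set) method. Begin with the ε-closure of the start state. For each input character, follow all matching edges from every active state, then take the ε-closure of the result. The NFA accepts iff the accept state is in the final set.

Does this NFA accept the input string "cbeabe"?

Answer: REJECT

Trace:
S₀ = ε-closure({0}) = {0,1,2,4}
'c' @ 1: {1,3,4}
'b' @ 2: {5}  (accept∈set)
'e' @ 3: {}  — dead — no transitions
rest 'abe' ignored (set empty)
final: {}; accept 5 not in set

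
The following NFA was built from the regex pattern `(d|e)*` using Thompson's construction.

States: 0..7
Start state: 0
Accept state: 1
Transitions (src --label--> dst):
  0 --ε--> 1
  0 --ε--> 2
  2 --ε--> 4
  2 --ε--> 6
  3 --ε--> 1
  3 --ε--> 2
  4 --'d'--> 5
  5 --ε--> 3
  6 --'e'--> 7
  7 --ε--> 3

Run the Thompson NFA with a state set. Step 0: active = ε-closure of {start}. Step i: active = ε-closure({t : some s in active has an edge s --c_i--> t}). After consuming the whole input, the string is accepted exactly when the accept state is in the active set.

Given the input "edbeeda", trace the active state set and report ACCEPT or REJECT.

Answer: REJECT

Steps:
S₀ = ε-closure({0}) = {0,1,2,4,6}
'e' @ 1: {1,2,3,4,6,7}  (accept∈set)
'd' @ 2: {1,2,3,4,5,6}  (accept∈set)
'b' @ 3: {}  — no active states
rest 'eeda' ignored (set empty)
final: {}; accept 1 not in set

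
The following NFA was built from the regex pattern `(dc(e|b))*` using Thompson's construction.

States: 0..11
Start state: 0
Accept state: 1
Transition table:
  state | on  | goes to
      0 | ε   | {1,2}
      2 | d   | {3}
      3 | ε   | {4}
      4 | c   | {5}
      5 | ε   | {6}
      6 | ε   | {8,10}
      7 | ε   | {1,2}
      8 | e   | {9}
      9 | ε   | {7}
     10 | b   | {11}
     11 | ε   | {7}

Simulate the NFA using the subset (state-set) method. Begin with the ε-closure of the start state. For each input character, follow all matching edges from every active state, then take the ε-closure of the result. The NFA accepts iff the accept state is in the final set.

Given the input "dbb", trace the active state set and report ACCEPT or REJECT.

Answer: REJECT

Steps:
S₀ = ε-closure({0}) = {0,1,2}
'd' @ 1: {3,4}
'b' @ 2: {}  — state set empty
rest 'b' ignored (set empty)
end set {} — state 1 not in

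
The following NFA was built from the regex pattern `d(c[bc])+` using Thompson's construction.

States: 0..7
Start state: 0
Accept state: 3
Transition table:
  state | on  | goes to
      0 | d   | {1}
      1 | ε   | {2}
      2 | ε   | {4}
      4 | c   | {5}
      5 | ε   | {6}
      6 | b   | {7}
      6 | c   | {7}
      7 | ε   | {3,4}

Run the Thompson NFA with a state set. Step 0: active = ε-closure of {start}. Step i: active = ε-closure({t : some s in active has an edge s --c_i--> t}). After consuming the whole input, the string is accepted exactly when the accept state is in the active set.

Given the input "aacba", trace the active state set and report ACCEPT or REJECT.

Answer: REJECT

Trace:
start: ε-closure({0}) = {0}
'a' @ 1: {}  — dead — no transitions
rest 'acba' ignored (set empty)
final: {}; accept 3 not in set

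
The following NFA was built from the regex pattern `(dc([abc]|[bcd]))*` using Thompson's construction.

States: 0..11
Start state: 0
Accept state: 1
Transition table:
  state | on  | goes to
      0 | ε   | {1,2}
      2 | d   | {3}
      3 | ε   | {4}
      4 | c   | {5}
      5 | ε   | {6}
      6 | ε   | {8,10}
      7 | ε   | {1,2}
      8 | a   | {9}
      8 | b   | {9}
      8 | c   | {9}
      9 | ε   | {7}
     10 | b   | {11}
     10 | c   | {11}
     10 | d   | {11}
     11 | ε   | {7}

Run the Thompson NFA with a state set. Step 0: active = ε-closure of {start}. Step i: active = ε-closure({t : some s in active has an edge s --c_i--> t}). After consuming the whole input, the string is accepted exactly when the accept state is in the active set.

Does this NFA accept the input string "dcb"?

Answer: ACCEPT

Derivation:
S₀ = ε-closure({0}) = {0,1,2}
'd' @ 1: {3,4}
'c' @ 2: {5,6,8,10}
'b' @ 3: {1,2,7,9,11}  [accepting]
final: {1,2,7,9,11}; accept 1 in set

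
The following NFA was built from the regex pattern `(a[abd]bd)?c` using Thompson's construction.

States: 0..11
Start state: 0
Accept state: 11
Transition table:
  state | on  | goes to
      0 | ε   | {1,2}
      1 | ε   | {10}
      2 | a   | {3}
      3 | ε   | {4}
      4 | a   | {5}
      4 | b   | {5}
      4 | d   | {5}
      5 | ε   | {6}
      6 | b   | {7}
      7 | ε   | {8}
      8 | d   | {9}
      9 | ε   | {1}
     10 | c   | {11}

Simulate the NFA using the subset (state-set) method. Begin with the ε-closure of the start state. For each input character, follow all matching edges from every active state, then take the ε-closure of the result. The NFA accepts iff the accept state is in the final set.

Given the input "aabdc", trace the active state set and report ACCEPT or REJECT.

Answer: ACCEPT

Trace:
start: ε-closure({0}) = {0,1,2,10}
'a' @ 1: {3,4}
'a' @ 2: {5,6}
'b' @ 3: {7,8}
'd' @ 4: {1,9,10}
'c' @ 5: {11}  (accept∈set)
final: {11}; accept 11 in set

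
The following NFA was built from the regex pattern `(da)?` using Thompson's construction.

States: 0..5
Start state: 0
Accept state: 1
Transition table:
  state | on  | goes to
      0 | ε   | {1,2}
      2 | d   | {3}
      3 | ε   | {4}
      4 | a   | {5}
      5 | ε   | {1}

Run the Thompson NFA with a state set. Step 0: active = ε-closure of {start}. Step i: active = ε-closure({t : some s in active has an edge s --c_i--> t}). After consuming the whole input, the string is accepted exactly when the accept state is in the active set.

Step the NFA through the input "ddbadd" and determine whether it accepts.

start: ε-closure({0}) = {0,1,2}
'd' @ 1: {3,4}
'd' @ 2: {}  — no active states
rest 'badd' ignored (set empty)
after full input: {}  (accept=1 not in)

Answer: REJECT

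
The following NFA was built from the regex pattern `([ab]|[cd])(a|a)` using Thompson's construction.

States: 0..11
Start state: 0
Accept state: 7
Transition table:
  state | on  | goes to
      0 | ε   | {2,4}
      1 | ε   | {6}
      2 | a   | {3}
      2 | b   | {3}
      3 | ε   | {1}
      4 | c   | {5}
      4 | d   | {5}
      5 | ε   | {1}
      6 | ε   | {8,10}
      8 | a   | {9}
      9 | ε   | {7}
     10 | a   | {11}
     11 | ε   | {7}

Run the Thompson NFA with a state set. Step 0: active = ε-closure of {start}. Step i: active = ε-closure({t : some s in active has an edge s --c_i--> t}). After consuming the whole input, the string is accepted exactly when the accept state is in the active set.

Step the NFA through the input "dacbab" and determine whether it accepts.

initial (ε-close {0}): {0,2,4}
'd' @ 1: {1,5,6,8,10}
'a' @ 2: {7,9,11}  (accept∈set)
'c' @ 3: {}  — state set empty
rest 'bab' ignored (set empty)
final: {}; accept 7 not in set

Answer: REJECT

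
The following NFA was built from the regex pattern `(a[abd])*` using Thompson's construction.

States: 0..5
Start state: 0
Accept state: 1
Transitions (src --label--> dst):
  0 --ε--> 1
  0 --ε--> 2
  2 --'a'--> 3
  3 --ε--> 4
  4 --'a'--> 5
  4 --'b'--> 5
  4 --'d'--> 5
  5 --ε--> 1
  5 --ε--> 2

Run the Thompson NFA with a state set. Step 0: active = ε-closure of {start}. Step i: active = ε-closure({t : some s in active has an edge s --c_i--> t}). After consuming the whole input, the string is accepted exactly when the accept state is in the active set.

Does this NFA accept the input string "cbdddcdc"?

Answer: REJECT

Derivation:
S₀ = ε-closure({0}) = {0,1,2}
'c' @ 1: {}  — dead — no transitions
rest 'bdddcdc' ignored (set empty)
final: {}; accept 1 not in set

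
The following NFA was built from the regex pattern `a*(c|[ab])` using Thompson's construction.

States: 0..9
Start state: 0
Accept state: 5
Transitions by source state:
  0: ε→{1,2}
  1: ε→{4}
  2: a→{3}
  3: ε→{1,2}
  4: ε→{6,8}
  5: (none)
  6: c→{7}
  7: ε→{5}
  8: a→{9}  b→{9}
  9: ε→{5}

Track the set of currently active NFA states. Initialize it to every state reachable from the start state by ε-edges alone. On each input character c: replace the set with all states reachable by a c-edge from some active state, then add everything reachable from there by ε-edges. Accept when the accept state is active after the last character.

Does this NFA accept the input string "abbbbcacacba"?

Answer: REJECT

Steps:
start: ε-closure({0}) = {0,1,2,4,6,8}
'a' @ 1: {1,2,3,4,5,6,8,9}  ✓accept
'b' @ 2: {5,9}  ✓accept
'b' @ 3: {}  — no active states
rest 'bbcacacba' ignored (set empty)
end set {} — state 5 not in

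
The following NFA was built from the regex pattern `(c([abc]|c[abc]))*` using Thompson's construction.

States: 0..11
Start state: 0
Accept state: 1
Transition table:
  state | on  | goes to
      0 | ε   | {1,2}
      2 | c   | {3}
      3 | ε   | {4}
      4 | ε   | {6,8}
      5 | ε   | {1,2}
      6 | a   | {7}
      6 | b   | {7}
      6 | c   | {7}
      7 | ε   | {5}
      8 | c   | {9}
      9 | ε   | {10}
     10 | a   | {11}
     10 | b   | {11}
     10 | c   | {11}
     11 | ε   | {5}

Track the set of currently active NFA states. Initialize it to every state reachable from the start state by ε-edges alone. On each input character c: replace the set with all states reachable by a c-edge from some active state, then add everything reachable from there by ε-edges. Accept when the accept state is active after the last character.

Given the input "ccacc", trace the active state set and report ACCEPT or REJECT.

S₀ = ε-closure({0}) = {0,1,2}
'c' @ 1: {3,4,6,8}
'c' @ 2: {1,2,5,7,9,10}  [accepting]
'a' @ 3: {1,2,5,11}  [accepting]
'c' @ 4: {3,4,6,8}
'c' @ 5: {1,2,5,7,9,10}  [accepting]
end set {1,2,5,7,9,10} — state 1 in

Answer: ACCEPT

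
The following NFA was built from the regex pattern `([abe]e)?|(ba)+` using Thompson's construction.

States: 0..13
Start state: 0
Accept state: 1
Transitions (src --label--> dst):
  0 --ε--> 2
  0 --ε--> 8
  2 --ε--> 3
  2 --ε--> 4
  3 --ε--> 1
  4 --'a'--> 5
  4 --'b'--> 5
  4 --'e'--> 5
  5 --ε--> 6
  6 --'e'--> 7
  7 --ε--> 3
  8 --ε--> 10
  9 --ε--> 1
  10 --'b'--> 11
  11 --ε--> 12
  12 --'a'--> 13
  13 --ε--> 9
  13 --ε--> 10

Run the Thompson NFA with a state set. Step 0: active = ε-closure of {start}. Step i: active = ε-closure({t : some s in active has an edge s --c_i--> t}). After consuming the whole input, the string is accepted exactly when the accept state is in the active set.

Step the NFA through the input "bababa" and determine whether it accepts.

S₀ = ε-closure({0}) = {0,1,2,3,4,8,10}
'b' @ 1: {5,6,11,12}
'a' @ 2: {1,9,10,13}  [accepting]
'b' @ 3: {11,12}
'a' @ 4: {1,9,10,13}  [accepting]
'b' @ 5: {11,12}
'a' @ 6: {1,9,10,13}  [accepting]
end set {1,9,10,13} — state 1 in

Answer: ACCEPT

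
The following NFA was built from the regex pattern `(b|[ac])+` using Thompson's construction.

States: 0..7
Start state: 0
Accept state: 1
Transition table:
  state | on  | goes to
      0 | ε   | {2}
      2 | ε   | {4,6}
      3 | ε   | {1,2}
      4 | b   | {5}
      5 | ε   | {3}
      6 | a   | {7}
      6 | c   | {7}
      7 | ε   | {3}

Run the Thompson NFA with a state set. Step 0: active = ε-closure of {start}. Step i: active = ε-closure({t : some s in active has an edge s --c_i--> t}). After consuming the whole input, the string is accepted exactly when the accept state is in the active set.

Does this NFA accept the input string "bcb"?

S₀ = ε-closure({0}) = {0,2,4,6}
'b' @ 1: {1,2,3,4,5,6}  [accepting]
'c' @ 2: {1,2,3,4,6,7}  [accepting]
'b' @ 3: {1,2,3,4,5,6}  [accepting]
after full input: {1,2,3,4,5,6}  (accept=1 in)

Answer: ACCEPT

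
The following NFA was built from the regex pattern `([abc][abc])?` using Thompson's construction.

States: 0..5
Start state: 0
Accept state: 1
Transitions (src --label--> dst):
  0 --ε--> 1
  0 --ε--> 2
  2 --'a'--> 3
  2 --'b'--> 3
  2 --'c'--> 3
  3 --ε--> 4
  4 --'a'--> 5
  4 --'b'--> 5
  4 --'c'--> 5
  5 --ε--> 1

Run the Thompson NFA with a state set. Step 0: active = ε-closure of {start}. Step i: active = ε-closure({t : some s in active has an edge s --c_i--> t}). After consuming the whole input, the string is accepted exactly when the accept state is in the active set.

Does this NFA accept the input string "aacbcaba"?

S₀ = ε-closure({0}) = {0,1,2}
'a' @ 1: {3,4}
'a' @ 2: {1,5}  ✓accept
'c' @ 3: {}  — no active states
rest 'bcaba' ignored (set empty)
end set {} — state 1 not in

Answer: REJECT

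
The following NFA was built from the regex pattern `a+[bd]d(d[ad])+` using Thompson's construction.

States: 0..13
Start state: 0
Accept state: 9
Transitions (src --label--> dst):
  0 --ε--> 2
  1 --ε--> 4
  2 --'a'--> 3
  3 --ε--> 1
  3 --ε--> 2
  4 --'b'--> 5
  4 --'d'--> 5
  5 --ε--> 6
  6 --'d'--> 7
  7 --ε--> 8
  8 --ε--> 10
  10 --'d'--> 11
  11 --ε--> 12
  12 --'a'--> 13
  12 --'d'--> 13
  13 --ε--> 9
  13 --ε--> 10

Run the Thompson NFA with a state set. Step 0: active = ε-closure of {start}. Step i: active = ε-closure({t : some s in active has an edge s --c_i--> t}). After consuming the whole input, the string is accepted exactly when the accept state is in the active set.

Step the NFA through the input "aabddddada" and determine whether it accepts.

Answer: ACCEPT

Trace:
start: ε-closure({0}) = {0,2}
'a' @ 1: {1,2,3,4}
'a' @ 2: {1,2,3,4}
'b' @ 3: {5,6}
'd' @ 4: {7,8,10}
'd' @ 5: {11,12}
'd' @ 6: {9,10,13}  [accepting]
'd' @ 7: {11,12}
'a' @ 8: {9,10,13}  [accepting]
'd' @ 9: {11,12}
'a' @ 10: {9,10,13}  [accepting]
end set {9,10,13} — state 9 in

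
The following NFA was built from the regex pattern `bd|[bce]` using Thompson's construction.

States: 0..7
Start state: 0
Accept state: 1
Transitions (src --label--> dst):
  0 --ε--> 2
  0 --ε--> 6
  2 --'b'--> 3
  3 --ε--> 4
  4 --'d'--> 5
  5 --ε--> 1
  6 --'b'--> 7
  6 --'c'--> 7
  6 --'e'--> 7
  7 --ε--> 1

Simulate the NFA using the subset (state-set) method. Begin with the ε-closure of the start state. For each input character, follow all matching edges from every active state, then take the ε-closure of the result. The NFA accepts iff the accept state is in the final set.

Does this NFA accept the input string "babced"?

Answer: REJECT

Derivation:
S₀ = ε-closure({0}) = {0,2,6}
'b' @ 1: {1,3,4,7}  [accepting]
'a' @ 2: {}  — dead — no transitions
rest 'bced' ignored (set empty)
end set {} — state 1 not in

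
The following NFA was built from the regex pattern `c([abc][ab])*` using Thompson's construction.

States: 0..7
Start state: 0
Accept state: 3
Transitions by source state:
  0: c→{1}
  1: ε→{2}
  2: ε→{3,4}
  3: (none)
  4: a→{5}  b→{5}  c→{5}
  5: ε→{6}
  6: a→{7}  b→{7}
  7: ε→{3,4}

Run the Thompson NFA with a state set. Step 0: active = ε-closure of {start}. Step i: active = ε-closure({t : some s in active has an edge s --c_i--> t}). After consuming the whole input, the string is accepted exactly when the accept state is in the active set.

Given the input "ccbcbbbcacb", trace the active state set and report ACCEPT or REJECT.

Answer: ACCEPT

Derivation:
S₀ = ε-closure({0}) = {0}
'c' @ 1: {1,2,3,4}  (accept∈set)
'c' @ 2: {5,6}
'b' @ 3: {3,4,7}  (accept∈set)
'c' @ 4: {5,6}
'b' @ 5: {3,4,7}  (accept∈set)
'b' @ 6: {5,6}
'b' @ 7: {3,4,7}  (accept∈set)
'c' @ 8: {5,6}
'a' @ 9: {3,4,7}  (accept∈set)
'c' @ 10: {5,6}
'b' @ 11: {3,4,7}  (accept∈set)
final: {3,4,7}; accept 3 in set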